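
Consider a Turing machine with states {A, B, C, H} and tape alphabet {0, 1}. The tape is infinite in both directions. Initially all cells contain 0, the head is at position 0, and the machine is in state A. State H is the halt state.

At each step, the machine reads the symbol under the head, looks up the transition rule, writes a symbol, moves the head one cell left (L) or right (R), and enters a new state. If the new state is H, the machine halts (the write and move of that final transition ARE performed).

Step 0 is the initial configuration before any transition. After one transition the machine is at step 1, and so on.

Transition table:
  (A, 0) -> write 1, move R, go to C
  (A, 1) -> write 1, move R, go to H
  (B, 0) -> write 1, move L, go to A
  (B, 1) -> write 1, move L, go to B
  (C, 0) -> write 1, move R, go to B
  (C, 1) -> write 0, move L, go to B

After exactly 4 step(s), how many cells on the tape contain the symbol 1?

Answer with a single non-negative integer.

Answer: 3

Derivation:
Step 1: in state A at pos 0, read 0 -> (A,0)->write 1,move R,goto C. Now: state=C, head=1, tape[-1..2]=0100 (head:   ^)
Step 2: in state C at pos 1, read 0 -> (C,0)->write 1,move R,goto B. Now: state=B, head=2, tape[-1..3]=01100 (head:    ^)
Step 3: in state B at pos 2, read 0 -> (B,0)->write 1,move L,goto A. Now: state=A, head=1, tape[-1..3]=01110 (head:   ^)
Step 4: in state A at pos 1, read 1 -> (A,1)->write 1,move R,goto H. Now: state=H, head=2, tape[-1..3]=01110 (head:    ^)
Cells containing 1 after step 4: {0, 1, 2} -> 3 cell(s)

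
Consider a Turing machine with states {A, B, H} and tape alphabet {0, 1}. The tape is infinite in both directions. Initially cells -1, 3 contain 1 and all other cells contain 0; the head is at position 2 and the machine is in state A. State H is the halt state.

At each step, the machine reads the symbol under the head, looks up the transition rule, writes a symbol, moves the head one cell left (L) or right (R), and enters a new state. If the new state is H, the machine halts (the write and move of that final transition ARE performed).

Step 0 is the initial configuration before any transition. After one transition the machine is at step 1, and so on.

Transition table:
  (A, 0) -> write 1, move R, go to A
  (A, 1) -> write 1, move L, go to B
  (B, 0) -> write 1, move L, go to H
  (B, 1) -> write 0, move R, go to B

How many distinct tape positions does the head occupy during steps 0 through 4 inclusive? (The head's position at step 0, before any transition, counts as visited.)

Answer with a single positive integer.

Step 1: in state A at pos 2, read 0 -> (A,0)->write 1,move R,goto A. Now: state=A, head=3, tape[-2..4]=0100110 (head:      ^)
Step 2: in state A at pos 3, read 1 -> (A,1)->write 1,move L,goto B. Now: state=B, head=2, tape[-2..4]=0100110 (head:     ^)
Step 3: in state B at pos 2, read 1 -> (B,1)->write 0,move R,goto B. Now: state=B, head=3, tape[-2..4]=0100010 (head:      ^)
Step 4: in state B at pos 3, read 1 -> (B,1)->write 0,move R,goto B. Now: state=B, head=4, tape[-2..5]=01000000 (head:       ^)
Head positions at steps 0..4: starting at 2, distinct positions visited = {2, 3, 4} -> 3 position(s)

Answer: 3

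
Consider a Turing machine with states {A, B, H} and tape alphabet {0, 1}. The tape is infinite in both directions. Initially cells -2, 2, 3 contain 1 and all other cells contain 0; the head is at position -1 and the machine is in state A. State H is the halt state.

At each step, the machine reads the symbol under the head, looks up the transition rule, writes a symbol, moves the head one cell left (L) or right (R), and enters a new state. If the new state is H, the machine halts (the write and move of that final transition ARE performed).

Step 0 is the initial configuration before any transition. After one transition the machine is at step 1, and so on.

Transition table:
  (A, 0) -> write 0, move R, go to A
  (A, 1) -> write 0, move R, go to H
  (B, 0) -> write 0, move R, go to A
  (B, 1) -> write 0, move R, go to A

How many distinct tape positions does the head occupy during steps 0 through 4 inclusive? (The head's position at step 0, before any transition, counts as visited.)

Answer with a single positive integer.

Answer: 5

Derivation:
Step 1: in state A at pos -1, read 0 -> (A,0)->write 0,move R,goto A. Now: state=A, head=0, tape[-3..4]=01000110 (head:    ^)
Step 2: in state A at pos 0, read 0 -> (A,0)->write 0,move R,goto A. Now: state=A, head=1, tape[-3..4]=01000110 (head:     ^)
Step 3: in state A at pos 1, read 0 -> (A,0)->write 0,move R,goto A. Now: state=A, head=2, tape[-3..4]=01000110 (head:      ^)
Step 4: in state A at pos 2, read 1 -> (A,1)->write 0,move R,goto H. Now: state=H, head=3, tape[-3..4]=01000010 (head:       ^)
Head positions at steps 0..4: starting at -1, distinct positions visited = {-1, 0, 1, 2, 3} -> 5 position(s)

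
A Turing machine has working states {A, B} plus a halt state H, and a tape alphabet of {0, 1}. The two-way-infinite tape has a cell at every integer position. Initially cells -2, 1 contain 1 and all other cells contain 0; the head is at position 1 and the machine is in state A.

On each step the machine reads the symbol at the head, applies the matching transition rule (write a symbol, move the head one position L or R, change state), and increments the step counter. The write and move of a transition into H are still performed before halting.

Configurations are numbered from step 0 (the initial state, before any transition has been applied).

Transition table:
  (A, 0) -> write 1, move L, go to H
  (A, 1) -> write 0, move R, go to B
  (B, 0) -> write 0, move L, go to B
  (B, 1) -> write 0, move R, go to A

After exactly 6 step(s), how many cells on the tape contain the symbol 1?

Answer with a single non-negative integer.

Step 1: in state A at pos 1, read 1 -> (A,1)->write 0,move R,goto B. Now: state=B, head=2, tape[-3..3]=0100000 (head:      ^)
Step 2: in state B at pos 2, read 0 -> (B,0)->write 0,move L,goto B. Now: state=B, head=1, tape[-3..3]=0100000 (head:     ^)
Step 3: in state B at pos 1, read 0 -> (B,0)->write 0,move L,goto B. Now: state=B, head=0, tape[-3..3]=0100000 (head:    ^)
Step 4: in state B at pos 0, read 0 -> (B,0)->write 0,move L,goto B. Now: state=B, head=-1, tape[-3..3]=0100000 (head:   ^)
Step 5: in state B at pos -1, read 0 -> (B,0)->write 0,move L,goto B. Now: state=B, head=-2, tape[-3..3]=0100000 (head:  ^)
Step 6: in state B at pos -2, read 1 -> (B,1)->write 0,move R,goto A. Now: state=A, head=-1, tape[-3..3]=0000000 (head:   ^)
No cell contains 1 after step 6 -> 0 cell(s)

Answer: 0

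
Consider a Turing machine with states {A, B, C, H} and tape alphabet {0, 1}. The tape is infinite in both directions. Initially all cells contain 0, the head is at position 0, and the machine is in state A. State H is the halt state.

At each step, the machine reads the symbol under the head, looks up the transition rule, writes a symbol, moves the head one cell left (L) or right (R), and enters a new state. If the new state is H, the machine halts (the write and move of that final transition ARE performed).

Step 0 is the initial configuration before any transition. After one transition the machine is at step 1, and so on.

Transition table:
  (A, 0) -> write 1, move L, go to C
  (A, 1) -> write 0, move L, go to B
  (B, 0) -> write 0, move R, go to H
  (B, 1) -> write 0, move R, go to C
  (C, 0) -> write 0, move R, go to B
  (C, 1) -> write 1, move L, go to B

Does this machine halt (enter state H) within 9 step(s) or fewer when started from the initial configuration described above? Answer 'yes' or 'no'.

Step 1: in state A at pos 0, read 0 -> (A,0)->write 1,move L,goto C. Now: state=C, head=-1, tape[-2..1]=0010 (head:  ^)
Step 2: in state C at pos -1, read 0 -> (C,0)->write 0,move R,goto B. Now: state=B, head=0, tape[-2..1]=0010 (head:   ^)
Step 3: in state B at pos 0, read 1 -> (B,1)->write 0,move R,goto C. Now: state=C, head=1, tape[-2..2]=00000 (head:    ^)
Step 4: in state C at pos 1, read 0 -> (C,0)->write 0,move R,goto B. Now: state=B, head=2, tape[-2..3]=000000 (head:     ^)
Step 5: in state B at pos 2, read 0 -> (B,0)->write 0,move R,goto H. Now: state=H, head=3, tape[-2..4]=0000000 (head:      ^)
State H reached at step 5; 5 <= 9 -> yes

Answer: yes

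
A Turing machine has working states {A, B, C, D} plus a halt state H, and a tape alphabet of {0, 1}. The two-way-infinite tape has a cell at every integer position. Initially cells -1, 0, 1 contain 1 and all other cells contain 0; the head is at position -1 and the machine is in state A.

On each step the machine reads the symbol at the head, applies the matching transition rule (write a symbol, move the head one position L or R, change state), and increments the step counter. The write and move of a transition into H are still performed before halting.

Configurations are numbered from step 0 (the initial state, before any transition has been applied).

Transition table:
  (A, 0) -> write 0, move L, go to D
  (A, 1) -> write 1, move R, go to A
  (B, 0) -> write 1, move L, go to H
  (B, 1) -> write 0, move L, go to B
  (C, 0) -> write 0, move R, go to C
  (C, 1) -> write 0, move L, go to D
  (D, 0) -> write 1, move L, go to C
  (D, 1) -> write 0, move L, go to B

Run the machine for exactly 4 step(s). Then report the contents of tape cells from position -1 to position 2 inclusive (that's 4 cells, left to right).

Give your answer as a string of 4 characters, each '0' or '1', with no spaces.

Answer: 1110

Derivation:
Step 1: in state A at pos -1, read 1 -> (A,1)->write 1,move R,goto A. Now: state=A, head=0, tape[-2..2]=01110 (head:   ^)
Step 2: in state A at pos 0, read 1 -> (A,1)->write 1,move R,goto A. Now: state=A, head=1, tape[-2..2]=01110 (head:    ^)
Step 3: in state A at pos 1, read 1 -> (A,1)->write 1,move R,goto A. Now: state=A, head=2, tape[-2..3]=011100 (head:     ^)
Step 4: in state A at pos 2, read 0 -> (A,0)->write 0,move L,goto D. Now: state=D, head=1, tape[-2..3]=011100 (head:    ^)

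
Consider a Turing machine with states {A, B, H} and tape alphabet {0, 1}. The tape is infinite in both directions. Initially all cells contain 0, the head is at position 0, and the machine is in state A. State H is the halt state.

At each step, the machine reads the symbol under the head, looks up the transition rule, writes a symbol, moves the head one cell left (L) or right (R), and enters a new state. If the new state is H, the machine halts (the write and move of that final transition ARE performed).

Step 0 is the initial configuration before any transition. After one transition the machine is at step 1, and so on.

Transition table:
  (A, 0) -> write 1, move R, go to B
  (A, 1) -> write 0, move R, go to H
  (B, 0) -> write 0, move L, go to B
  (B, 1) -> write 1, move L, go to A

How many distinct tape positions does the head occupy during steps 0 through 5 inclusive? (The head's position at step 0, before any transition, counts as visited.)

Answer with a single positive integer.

Answer: 3

Derivation:
Step 1: in state A at pos 0, read 0 -> (A,0)->write 1,move R,goto B. Now: state=B, head=1, tape[-1..2]=0100 (head:   ^)
Step 2: in state B at pos 1, read 0 -> (B,0)->write 0,move L,goto B. Now: state=B, head=0, tape[-1..2]=0100 (head:  ^)
Step 3: in state B at pos 0, read 1 -> (B,1)->write 1,move L,goto A. Now: state=A, head=-1, tape[-2..2]=00100 (head:  ^)
Step 4: in state A at pos -1, read 0 -> (A,0)->write 1,move R,goto B. Now: state=B, head=0, tape[-2..2]=01100 (head:   ^)
Step 5: in state B at pos 0, read 1 -> (B,1)->write 1,move L,goto A. Now: state=A, head=-1, tape[-2..2]=01100 (head:  ^)
Head positions at steps 0..5: starting at 0, distinct positions visited = {-1, 0, 1} -> 3 position(s)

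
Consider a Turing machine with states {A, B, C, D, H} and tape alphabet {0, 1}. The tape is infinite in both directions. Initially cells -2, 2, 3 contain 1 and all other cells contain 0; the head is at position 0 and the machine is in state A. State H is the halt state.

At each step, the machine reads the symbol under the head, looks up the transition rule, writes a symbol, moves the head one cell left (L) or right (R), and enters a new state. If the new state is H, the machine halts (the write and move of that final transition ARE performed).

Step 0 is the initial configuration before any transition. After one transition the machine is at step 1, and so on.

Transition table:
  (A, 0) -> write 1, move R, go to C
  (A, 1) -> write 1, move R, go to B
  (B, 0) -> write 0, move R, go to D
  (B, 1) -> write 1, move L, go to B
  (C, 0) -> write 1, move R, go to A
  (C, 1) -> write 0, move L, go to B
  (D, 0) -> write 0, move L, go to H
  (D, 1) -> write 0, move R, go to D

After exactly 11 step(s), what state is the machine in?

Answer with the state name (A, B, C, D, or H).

Step 1: in state A at pos 0, read 0 -> (A,0)->write 1,move R,goto C. Now: state=C, head=1, tape[-3..4]=01010110 (head:     ^)
Step 2: in state C at pos 1, read 0 -> (C,0)->write 1,move R,goto A. Now: state=A, head=2, tape[-3..4]=01011110 (head:      ^)
Step 3: in state A at pos 2, read 1 -> (A,1)->write 1,move R,goto B. Now: state=B, head=3, tape[-3..4]=01011110 (head:       ^)
Step 4: in state B at pos 3, read 1 -> (B,1)->write 1,move L,goto B. Now: state=B, head=2, tape[-3..4]=01011110 (head:      ^)
Step 5: in state B at pos 2, read 1 -> (B,1)->write 1,move L,goto B. Now: state=B, head=1, tape[-3..4]=01011110 (head:     ^)
Step 6: in state B at pos 1, read 1 -> (B,1)->write 1,move L,goto B. Now: state=B, head=0, tape[-3..4]=01011110 (head:    ^)
Step 7: in state B at pos 0, read 1 -> (B,1)->write 1,move L,goto B. Now: state=B, head=-1, tape[-3..4]=01011110 (head:   ^)
Step 8: in state B at pos -1, read 0 -> (B,0)->write 0,move R,goto D. Now: state=D, head=0, tape[-3..4]=01011110 (head:    ^)
Step 9: in state D at pos 0, read 1 -> (D,1)->write 0,move R,goto D. Now: state=D, head=1, tape[-3..4]=01001110 (head:     ^)
Step 10: in state D at pos 1, read 1 -> (D,1)->write 0,move R,goto D. Now: state=D, head=2, tape[-3..4]=01000110 (head:      ^)
Step 11: in state D at pos 2, read 1 -> (D,1)->write 0,move R,goto D. Now: state=D, head=3, tape[-3..4]=01000010 (head:       ^)

Answer: D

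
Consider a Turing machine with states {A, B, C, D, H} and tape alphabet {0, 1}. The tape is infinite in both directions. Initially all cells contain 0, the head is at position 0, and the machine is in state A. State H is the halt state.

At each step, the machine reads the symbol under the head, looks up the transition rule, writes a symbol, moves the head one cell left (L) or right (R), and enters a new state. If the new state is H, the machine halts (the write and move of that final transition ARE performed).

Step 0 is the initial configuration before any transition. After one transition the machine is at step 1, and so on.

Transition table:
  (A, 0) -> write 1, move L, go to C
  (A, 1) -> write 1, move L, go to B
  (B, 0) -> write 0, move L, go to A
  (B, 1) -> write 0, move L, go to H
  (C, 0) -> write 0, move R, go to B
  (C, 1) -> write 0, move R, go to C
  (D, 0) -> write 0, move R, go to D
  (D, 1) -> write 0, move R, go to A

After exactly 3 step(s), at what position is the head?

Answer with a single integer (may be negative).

Step 1: in state A at pos 0, read 0 -> (A,0)->write 1,move L,goto C. Now: state=C, head=-1, tape[-2..1]=0010 (head:  ^)
Step 2: in state C at pos -1, read 0 -> (C,0)->write 0,move R,goto B. Now: state=B, head=0, tape[-2..1]=0010 (head:   ^)
Step 3: in state B at pos 0, read 1 -> (B,1)->write 0,move L,goto H. Now: state=H, head=-1, tape[-2..1]=0000 (head:  ^)

Answer: -1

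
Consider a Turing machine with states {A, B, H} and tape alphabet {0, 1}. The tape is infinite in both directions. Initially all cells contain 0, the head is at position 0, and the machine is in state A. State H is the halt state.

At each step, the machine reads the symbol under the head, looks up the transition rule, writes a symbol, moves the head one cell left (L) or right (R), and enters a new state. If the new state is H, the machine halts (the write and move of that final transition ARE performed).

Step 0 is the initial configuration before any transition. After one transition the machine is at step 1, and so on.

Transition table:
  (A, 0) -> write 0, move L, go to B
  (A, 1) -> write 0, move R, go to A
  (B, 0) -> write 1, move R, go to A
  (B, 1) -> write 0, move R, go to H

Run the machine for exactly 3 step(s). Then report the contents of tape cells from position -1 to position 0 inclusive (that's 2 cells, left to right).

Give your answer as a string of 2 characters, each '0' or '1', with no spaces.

Step 1: in state A at pos 0, read 0 -> (A,0)->write 0,move L,goto B. Now: state=B, head=-1, tape[-2..1]=0000 (head:  ^)
Step 2: in state B at pos -1, read 0 -> (B,0)->write 1,move R,goto A. Now: state=A, head=0, tape[-2..1]=0100 (head:   ^)
Step 3: in state A at pos 0, read 0 -> (A,0)->write 0,move L,goto B. Now: state=B, head=-1, tape[-2..1]=0100 (head:  ^)

Answer: 10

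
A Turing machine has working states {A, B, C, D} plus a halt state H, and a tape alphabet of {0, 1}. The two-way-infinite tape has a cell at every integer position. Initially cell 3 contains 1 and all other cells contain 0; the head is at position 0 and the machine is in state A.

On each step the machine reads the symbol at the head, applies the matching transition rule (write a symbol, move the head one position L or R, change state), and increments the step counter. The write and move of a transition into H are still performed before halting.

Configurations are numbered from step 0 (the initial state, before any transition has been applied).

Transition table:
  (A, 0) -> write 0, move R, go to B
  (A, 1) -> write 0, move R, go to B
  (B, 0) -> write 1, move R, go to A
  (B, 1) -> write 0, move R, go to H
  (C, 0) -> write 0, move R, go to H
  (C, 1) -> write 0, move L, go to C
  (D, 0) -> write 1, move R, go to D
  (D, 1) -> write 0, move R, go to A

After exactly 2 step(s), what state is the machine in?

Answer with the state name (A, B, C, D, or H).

Answer: A

Derivation:
Step 1: in state A at pos 0, read 0 -> (A,0)->write 0,move R,goto B. Now: state=B, head=1, tape[-1..4]=000010 (head:   ^)
Step 2: in state B at pos 1, read 0 -> (B,0)->write 1,move R,goto A. Now: state=A, head=2, tape[-1..4]=001010 (head:    ^)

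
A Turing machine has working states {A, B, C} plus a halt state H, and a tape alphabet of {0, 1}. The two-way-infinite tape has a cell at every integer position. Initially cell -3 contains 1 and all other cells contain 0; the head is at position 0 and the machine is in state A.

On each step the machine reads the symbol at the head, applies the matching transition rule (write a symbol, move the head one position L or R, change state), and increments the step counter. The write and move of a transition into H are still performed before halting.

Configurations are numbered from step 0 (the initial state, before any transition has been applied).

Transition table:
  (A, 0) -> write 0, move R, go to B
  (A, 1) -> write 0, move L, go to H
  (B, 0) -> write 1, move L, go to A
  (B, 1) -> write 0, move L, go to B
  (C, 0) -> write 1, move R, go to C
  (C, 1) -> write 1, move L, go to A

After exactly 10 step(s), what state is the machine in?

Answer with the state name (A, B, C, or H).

Step 1: in state A at pos 0, read 0 -> (A,0)->write 0,move R,goto B. Now: state=B, head=1, tape[-4..2]=0100000 (head:      ^)
Step 2: in state B at pos 1, read 0 -> (B,0)->write 1,move L,goto A. Now: state=A, head=0, tape[-4..2]=0100010 (head:     ^)
Step 3: in state A at pos 0, read 0 -> (A,0)->write 0,move R,goto B. Now: state=B, head=1, tape[-4..2]=0100010 (head:      ^)
Step 4: in state B at pos 1, read 1 -> (B,1)->write 0,move L,goto B. Now: state=B, head=0, tape[-4..2]=0100000 (head:     ^)
Step 5: in state B at pos 0, read 0 -> (B,0)->write 1,move L,goto A. Now: state=A, head=-1, tape[-4..2]=0100100 (head:    ^)
Step 6: in state A at pos -1, read 0 -> (A,0)->write 0,move R,goto B. Now: state=B, head=0, tape[-4..2]=0100100 (head:     ^)
Step 7: in state B at pos 0, read 1 -> (B,1)->write 0,move L,goto B. Now: state=B, head=-1, tape[-4..2]=0100000 (head:    ^)
Step 8: in state B at pos -1, read 0 -> (B,0)->write 1,move L,goto A. Now: state=A, head=-2, tape[-4..2]=0101000 (head:   ^)
Step 9: in state A at pos -2, read 0 -> (A,0)->write 0,move R,goto B. Now: state=B, head=-1, tape[-4..2]=0101000 (head:    ^)
Step 10: in state B at pos -1, read 1 -> (B,1)->write 0,move L,goto B. Now: state=B, head=-2, tape[-4..2]=0100000 (head:   ^)

Answer: B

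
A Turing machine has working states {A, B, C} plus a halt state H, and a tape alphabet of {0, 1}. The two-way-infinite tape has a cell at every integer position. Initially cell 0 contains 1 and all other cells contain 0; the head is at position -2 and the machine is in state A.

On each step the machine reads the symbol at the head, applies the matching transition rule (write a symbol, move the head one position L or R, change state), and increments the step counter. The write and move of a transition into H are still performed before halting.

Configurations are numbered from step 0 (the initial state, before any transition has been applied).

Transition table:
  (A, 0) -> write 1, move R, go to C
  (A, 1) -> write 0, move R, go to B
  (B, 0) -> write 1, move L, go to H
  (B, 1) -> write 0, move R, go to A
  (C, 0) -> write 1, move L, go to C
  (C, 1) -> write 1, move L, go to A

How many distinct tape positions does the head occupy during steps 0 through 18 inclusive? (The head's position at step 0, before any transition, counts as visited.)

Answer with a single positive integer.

Answer: 7

Derivation:
Step 1: in state A at pos -2, read 0 -> (A,0)->write 1,move R,goto C. Now: state=C, head=-1, tape[-3..1]=01010 (head:   ^)
Step 2: in state C at pos -1, read 0 -> (C,0)->write 1,move L,goto C. Now: state=C, head=-2, tape[-3..1]=01110 (head:  ^)
Step 3: in state C at pos -2, read 1 -> (C,1)->write 1,move L,goto A. Now: state=A, head=-3, tape[-4..1]=001110 (head:  ^)
Step 4: in state A at pos -3, read 0 -> (A,0)->write 1,move R,goto C. Now: state=C, head=-2, tape[-4..1]=011110 (head:   ^)
Step 5: in state C at pos -2, read 1 -> (C,1)->write 1,move L,goto A. Now: state=A, head=-3, tape[-4..1]=011110 (head:  ^)
Step 6: in state A at pos -3, read 1 -> (A,1)->write 0,move R,goto B. Now: state=B, head=-2, tape[-4..1]=001110 (head:   ^)
Step 7: in state B at pos -2, read 1 -> (B,1)->write 0,move R,goto A. Now: state=A, head=-1, tape[-4..1]=000110 (head:    ^)
Step 8: in state A at pos -1, read 1 -> (A,1)->write 0,move R,goto B. Now: state=B, head=0, tape[-4..1]=000010 (head:     ^)
Step 9: in state B at pos 0, read 1 -> (B,1)->write 0,move R,goto A. Now: state=A, head=1, tape[-4..2]=0000000 (head:      ^)
Step 10: in state A at pos 1, read 0 -> (A,0)->write 1,move R,goto C. Now: state=C, head=2, tape[-4..3]=00000100 (head:       ^)
Step 11: in state C at pos 2, read 0 -> (C,0)->write 1,move L,goto C. Now: state=C, head=1, tape[-4..3]=00000110 (head:      ^)
Step 12: in state C at pos 1, read 1 -> (C,1)->write 1,move L,goto A. Now: state=A, head=0, tape[-4..3]=00000110 (head:     ^)
Step 13: in state A at pos 0, read 0 -> (A,0)->write 1,move R,goto C. Now: state=C, head=1, tape[-4..3]=00001110 (head:      ^)
Step 14: in state C at pos 1, read 1 -> (C,1)->write 1,move L,goto A. Now: state=A, head=0, tape[-4..3]=00001110 (head:     ^)
Step 15: in state A at pos 0, read 1 -> (A,1)->write 0,move R,goto B. Now: state=B, head=1, tape[-4..3]=00000110 (head:      ^)
Step 16: in state B at pos 1, read 1 -> (B,1)->write 0,move R,goto A. Now: state=A, head=2, tape[-4..3]=00000010 (head:       ^)
Step 17: in state A at pos 2, read 1 -> (A,1)->write 0,move R,goto B. Now: state=B, head=3, tape[-4..4]=000000000 (head:        ^)
Step 18: in state B at pos 3, read 0 -> (B,0)->write 1,move L,goto H. Now: state=H, head=2, tape[-4..4]=000000010 (head:       ^)
Head positions at steps 0..18: starting at -2, distinct positions visited = {-3, -2, -1, 0, 1, 2, 3} -> 7 position(s)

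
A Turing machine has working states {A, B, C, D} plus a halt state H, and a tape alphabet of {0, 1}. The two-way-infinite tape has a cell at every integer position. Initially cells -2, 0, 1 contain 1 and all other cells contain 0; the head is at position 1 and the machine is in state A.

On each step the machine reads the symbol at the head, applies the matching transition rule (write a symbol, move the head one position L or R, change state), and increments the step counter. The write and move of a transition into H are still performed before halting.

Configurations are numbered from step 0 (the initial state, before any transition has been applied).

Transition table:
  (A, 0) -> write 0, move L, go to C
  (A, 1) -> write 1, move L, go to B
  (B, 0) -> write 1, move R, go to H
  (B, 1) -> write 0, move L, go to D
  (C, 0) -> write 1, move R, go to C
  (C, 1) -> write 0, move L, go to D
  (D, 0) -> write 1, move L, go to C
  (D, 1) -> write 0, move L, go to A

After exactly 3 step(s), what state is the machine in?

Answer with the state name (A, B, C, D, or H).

Answer: C

Derivation:
Step 1: in state A at pos 1, read 1 -> (A,1)->write 1,move L,goto B. Now: state=B, head=0, tape[-3..2]=010110 (head:    ^)
Step 2: in state B at pos 0, read 1 -> (B,1)->write 0,move L,goto D. Now: state=D, head=-1, tape[-3..2]=010010 (head:   ^)
Step 3: in state D at pos -1, read 0 -> (D,0)->write 1,move L,goto C. Now: state=C, head=-2, tape[-3..2]=011010 (head:  ^)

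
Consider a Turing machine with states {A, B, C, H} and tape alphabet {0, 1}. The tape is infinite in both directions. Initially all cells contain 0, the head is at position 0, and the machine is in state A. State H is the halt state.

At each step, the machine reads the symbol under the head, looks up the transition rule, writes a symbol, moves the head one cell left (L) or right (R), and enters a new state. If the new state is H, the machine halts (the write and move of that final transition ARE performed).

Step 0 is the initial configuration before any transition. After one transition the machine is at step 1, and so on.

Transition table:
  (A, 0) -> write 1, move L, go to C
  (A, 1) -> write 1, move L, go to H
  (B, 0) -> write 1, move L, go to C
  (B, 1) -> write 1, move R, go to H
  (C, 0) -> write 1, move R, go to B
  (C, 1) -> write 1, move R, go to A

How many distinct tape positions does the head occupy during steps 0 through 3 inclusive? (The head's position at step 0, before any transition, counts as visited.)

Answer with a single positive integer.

Step 1: in state A at pos 0, read 0 -> (A,0)->write 1,move L,goto C. Now: state=C, head=-1, tape[-2..1]=0010 (head:  ^)
Step 2: in state C at pos -1, read 0 -> (C,0)->write 1,move R,goto B. Now: state=B, head=0, tape[-2..1]=0110 (head:   ^)
Step 3: in state B at pos 0, read 1 -> (B,1)->write 1,move R,goto H. Now: state=H, head=1, tape[-2..2]=01100 (head:    ^)
Head positions at steps 0..3: starting at 0, distinct positions visited = {-1, 0, 1} -> 3 position(s)

Answer: 3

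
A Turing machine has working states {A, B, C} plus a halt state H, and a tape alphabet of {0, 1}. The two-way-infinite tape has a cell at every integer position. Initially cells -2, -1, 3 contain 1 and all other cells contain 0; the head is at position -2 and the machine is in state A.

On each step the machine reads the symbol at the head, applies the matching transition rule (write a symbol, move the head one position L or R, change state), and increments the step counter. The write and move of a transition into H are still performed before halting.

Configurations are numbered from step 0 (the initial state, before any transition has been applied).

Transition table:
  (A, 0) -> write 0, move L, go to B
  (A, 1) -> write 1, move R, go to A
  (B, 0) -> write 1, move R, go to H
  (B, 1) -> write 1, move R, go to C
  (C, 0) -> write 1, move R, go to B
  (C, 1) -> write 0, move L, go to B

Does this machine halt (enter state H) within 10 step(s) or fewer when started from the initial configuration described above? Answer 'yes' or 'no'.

Answer: yes

Derivation:
Step 1: in state A at pos -2, read 1 -> (A,1)->write 1,move R,goto A. Now: state=A, head=-1, tape[-3..4]=01100010 (head:   ^)
Step 2: in state A at pos -1, read 1 -> (A,1)->write 1,move R,goto A. Now: state=A, head=0, tape[-3..4]=01100010 (head:    ^)
Step 3: in state A at pos 0, read 0 -> (A,0)->write 0,move L,goto B. Now: state=B, head=-1, tape[-3..4]=01100010 (head:   ^)
Step 4: in state B at pos -1, read 1 -> (B,1)->write 1,move R,goto C. Now: state=C, head=0, tape[-3..4]=01100010 (head:    ^)
Step 5: in state C at pos 0, read 0 -> (C,0)->write 1,move R,goto B. Now: state=B, head=1, tape[-3..4]=01110010 (head:     ^)
Step 6: in state B at pos 1, read 0 -> (B,0)->write 1,move R,goto H. Now: state=H, head=2, tape[-3..4]=01111010 (head:      ^)
State H reached at step 6; 6 <= 10 -> yes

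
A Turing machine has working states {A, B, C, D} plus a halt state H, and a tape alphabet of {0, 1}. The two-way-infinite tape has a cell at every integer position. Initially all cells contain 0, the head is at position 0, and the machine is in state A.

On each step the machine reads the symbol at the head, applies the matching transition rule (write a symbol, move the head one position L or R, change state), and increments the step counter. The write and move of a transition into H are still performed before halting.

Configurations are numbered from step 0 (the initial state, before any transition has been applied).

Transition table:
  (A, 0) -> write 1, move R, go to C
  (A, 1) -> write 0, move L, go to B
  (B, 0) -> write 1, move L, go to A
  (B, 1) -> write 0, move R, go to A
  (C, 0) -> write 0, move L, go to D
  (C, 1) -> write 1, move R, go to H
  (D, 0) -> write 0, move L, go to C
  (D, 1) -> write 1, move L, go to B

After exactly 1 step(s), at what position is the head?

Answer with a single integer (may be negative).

Answer: 1

Derivation:
Step 1: in state A at pos 0, read 0 -> (A,0)->write 1,move R,goto C. Now: state=C, head=1, tape[-1..2]=0100 (head:   ^)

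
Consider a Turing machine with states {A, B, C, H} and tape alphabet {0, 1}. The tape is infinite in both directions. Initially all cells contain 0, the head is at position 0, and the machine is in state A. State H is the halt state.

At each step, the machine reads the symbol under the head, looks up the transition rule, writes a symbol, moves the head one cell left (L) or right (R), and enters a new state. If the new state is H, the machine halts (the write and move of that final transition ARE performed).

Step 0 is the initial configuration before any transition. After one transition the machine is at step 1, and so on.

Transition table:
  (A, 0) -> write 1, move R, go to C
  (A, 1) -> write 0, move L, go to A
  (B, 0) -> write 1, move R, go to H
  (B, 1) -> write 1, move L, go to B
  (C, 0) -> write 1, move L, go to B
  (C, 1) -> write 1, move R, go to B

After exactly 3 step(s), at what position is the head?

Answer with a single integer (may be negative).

Step 1: in state A at pos 0, read 0 -> (A,0)->write 1,move R,goto C. Now: state=C, head=1, tape[-1..2]=0100 (head:   ^)
Step 2: in state C at pos 1, read 0 -> (C,0)->write 1,move L,goto B. Now: state=B, head=0, tape[-1..2]=0110 (head:  ^)
Step 3: in state B at pos 0, read 1 -> (B,1)->write 1,move L,goto B. Now: state=B, head=-1, tape[-2..2]=00110 (head:  ^)

Answer: -1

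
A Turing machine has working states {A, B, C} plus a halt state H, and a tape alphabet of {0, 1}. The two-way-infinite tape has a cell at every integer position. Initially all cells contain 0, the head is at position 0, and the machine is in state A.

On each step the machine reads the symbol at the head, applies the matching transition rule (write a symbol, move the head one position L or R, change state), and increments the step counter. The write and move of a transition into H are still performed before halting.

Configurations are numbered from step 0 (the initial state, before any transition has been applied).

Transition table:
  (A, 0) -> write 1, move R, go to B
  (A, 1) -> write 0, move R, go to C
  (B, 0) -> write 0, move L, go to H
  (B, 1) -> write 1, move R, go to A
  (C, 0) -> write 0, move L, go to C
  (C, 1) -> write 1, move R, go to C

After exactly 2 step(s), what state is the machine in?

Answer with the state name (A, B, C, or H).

Answer: H

Derivation:
Step 1: in state A at pos 0, read 0 -> (A,0)->write 1,move R,goto B. Now: state=B, head=1, tape[-1..2]=0100 (head:   ^)
Step 2: in state B at pos 1, read 0 -> (B,0)->write 0,move L,goto H. Now: state=H, head=0, tape[-1..2]=0100 (head:  ^)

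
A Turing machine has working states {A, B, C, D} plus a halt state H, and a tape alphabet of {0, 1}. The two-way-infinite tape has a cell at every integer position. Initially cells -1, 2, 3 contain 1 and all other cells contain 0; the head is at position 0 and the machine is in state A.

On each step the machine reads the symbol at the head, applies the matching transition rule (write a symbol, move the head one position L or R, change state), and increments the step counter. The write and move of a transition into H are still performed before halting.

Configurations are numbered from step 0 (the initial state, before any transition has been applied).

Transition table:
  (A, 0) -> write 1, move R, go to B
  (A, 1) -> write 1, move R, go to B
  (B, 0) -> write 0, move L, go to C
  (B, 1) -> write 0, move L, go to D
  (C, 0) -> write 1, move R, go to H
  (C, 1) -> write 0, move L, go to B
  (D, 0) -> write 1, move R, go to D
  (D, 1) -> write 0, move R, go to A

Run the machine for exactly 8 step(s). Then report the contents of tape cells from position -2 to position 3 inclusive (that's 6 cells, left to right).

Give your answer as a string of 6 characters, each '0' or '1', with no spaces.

Step 1: in state A at pos 0, read 0 -> (A,0)->write 1,move R,goto B. Now: state=B, head=1, tape[-2..4]=0110110 (head:    ^)
Step 2: in state B at pos 1, read 0 -> (B,0)->write 0,move L,goto C. Now: state=C, head=0, tape[-2..4]=0110110 (head:   ^)
Step 3: in state C at pos 0, read 1 -> (C,1)->write 0,move L,goto B. Now: state=B, head=-1, tape[-2..4]=0100110 (head:  ^)
Step 4: in state B at pos -1, read 1 -> (B,1)->write 0,move L,goto D. Now: state=D, head=-2, tape[-3..4]=00000110 (head:  ^)
Step 5: in state D at pos -2, read 0 -> (D,0)->write 1,move R,goto D. Now: state=D, head=-1, tape[-3..4]=01000110 (head:   ^)
Step 6: in state D at pos -1, read 0 -> (D,0)->write 1,move R,goto D. Now: state=D, head=0, tape[-3..4]=01100110 (head:    ^)
Step 7: in state D at pos 0, read 0 -> (D,0)->write 1,move R,goto D. Now: state=D, head=1, tape[-3..4]=01110110 (head:     ^)
Step 8: in state D at pos 1, read 0 -> (D,0)->write 1,move R,goto D. Now: state=D, head=2, tape[-3..4]=01111110 (head:      ^)

Answer: 111111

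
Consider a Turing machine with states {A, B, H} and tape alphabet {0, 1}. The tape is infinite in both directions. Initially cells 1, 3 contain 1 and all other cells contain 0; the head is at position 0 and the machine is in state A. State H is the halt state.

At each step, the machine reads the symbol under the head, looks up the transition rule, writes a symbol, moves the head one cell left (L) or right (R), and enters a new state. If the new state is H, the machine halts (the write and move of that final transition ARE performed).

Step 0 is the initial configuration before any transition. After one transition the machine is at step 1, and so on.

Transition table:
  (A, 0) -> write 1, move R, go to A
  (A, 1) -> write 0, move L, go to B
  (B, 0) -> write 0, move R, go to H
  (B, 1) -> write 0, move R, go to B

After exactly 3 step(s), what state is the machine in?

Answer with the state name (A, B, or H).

Answer: B

Derivation:
Step 1: in state A at pos 0, read 0 -> (A,0)->write 1,move R,goto A. Now: state=A, head=1, tape[-1..4]=011010 (head:   ^)
Step 2: in state A at pos 1, read 1 -> (A,1)->write 0,move L,goto B. Now: state=B, head=0, tape[-1..4]=010010 (head:  ^)
Step 3: in state B at pos 0, read 1 -> (B,1)->write 0,move R,goto B. Now: state=B, head=1, tape[-1..4]=000010 (head:   ^)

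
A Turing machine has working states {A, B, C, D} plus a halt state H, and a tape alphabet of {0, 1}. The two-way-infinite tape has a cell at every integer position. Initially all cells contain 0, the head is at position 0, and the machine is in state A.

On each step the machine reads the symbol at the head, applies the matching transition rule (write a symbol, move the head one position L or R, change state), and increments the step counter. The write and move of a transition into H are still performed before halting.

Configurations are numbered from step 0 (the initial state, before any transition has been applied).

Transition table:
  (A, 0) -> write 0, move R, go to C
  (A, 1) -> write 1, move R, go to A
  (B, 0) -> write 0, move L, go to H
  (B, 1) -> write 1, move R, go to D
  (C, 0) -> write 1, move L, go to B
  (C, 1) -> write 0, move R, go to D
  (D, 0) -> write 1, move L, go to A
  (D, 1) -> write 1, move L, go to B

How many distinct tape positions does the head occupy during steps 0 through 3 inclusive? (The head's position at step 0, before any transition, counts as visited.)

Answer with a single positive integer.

Step 1: in state A at pos 0, read 0 -> (A,0)->write 0,move R,goto C. Now: state=C, head=1, tape[-1..2]=0000 (head:   ^)
Step 2: in state C at pos 1, read 0 -> (C,0)->write 1,move L,goto B. Now: state=B, head=0, tape[-1..2]=0010 (head:  ^)
Step 3: in state B at pos 0, read 0 -> (B,0)->write 0,move L,goto H. Now: state=H, head=-1, tape[-2..2]=00010 (head:  ^)
Head positions at steps 0..3: starting at 0, distinct positions visited = {-1, 0, 1} -> 3 position(s)

Answer: 3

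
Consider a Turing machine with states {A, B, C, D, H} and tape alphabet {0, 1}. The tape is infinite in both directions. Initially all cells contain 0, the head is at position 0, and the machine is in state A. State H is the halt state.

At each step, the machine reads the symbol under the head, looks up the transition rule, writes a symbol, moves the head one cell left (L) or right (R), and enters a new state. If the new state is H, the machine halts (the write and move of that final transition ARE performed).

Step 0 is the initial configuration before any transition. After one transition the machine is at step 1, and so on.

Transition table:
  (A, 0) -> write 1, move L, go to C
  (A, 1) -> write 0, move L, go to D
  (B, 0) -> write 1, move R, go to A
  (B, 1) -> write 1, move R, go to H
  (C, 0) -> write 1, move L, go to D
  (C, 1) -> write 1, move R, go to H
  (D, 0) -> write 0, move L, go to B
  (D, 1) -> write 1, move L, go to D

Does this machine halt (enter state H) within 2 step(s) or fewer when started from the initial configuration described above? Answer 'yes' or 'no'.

Answer: no

Derivation:
Step 1: in state A at pos 0, read 0 -> (A,0)->write 1,move L,goto C. Now: state=C, head=-1, tape[-2..1]=0010 (head:  ^)
Step 2: in state C at pos -1, read 0 -> (C,0)->write 1,move L,goto D. Now: state=D, head=-2, tape[-3..1]=00110 (head:  ^)
After 2 step(s): state = D (not H) -> not halted within 2 -> no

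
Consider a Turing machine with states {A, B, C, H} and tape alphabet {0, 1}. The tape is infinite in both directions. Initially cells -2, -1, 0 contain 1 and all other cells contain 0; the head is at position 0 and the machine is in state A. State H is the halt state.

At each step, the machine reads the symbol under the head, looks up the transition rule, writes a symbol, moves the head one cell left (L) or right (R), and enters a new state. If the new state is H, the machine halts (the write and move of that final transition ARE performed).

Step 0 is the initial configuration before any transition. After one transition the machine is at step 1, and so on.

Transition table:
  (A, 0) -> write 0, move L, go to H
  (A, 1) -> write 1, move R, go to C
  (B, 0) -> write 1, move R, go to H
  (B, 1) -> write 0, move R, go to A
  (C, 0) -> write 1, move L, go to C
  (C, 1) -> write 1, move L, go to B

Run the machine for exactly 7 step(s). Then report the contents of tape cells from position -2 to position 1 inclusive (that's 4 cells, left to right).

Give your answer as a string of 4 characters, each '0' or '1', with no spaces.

Step 1: in state A at pos 0, read 1 -> (A,1)->write 1,move R,goto C. Now: state=C, head=1, tape[-3..2]=011100 (head:     ^)
Step 2: in state C at pos 1, read 0 -> (C,0)->write 1,move L,goto C. Now: state=C, head=0, tape[-3..2]=011110 (head:    ^)
Step 3: in state C at pos 0, read 1 -> (C,1)->write 1,move L,goto B. Now: state=B, head=-1, tape[-3..2]=011110 (head:   ^)
Step 4: in state B at pos -1, read 1 -> (B,1)->write 0,move R,goto A. Now: state=A, head=0, tape[-3..2]=010110 (head:    ^)
Step 5: in state A at pos 0, read 1 -> (A,1)->write 1,move R,goto C. Now: state=C, head=1, tape[-3..2]=010110 (head:     ^)
Step 6: in state C at pos 1, read 1 -> (C,1)->write 1,move L,goto B. Now: state=B, head=0, tape[-3..2]=010110 (head:    ^)
Step 7: in state B at pos 0, read 1 -> (B,1)->write 0,move R,goto A. Now: state=A, head=1, tape[-3..2]=010010 (head:     ^)

Answer: 1001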